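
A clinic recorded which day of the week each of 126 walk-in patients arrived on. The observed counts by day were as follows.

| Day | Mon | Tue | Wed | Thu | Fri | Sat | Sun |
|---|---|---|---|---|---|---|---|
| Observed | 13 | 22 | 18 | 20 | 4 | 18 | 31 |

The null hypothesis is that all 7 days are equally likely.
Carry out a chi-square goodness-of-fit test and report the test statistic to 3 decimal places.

22.778

Under H₀ each category has probability 1/7, so each expected count is 126/7 = 18.
χ² = (13−18)²/18 + (22−18)²/18 + (18−18)²/18 + (20−18)²/18 + (4−18)²/18 + (18−18)²/18 + (31−18)²/18
   = 1.3889 + 0.8889 + 0.0000 + 0.2222 + 10.8889 + 0.0000 + 9.3889
Sum = 22.778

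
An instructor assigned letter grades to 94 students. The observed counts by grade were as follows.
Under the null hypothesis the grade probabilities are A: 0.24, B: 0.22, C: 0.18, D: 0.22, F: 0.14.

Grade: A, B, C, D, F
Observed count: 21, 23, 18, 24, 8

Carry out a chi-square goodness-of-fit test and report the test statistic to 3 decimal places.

2.993

Expected counts E_i = n·p_i: 94×0.24 = 22.56, 94×0.22 = 20.68, 94×0.18 = 16.92, 94×0.22 = 20.68, 94×0.14 = 13.16.
cat         O        E   (O−E)²/E
A          21    22.56     0.1079
B          23    20.68     0.2603
C          18    16.92     0.0689
D          24    20.68     0.5330
F           8    13.16     2.0232
Sum = 2.993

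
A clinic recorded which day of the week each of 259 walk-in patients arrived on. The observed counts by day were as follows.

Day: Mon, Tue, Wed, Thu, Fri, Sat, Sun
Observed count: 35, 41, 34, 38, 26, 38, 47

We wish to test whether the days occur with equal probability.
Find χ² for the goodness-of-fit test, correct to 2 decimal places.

6.81

Expected count for each of the 7 categories: 259/7 = 37.
cat         O        E   (O−E)²/E
Mon        35       37      0.108
Tue        41       37      0.432
Wed        34       37      0.243
Thu        38       37      0.027
Fri        26       37      3.270
Sat        38       37      0.027
Sun        47       37      2.703
Sum = 6.81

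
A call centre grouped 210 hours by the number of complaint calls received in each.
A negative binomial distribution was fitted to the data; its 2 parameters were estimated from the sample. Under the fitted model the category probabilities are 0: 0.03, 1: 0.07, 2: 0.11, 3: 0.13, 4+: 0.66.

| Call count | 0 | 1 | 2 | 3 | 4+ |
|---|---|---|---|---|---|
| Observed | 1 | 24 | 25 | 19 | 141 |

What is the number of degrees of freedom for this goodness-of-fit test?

2

There are k = 5 categories and 2 parameters estimated from the data, so df = 5 − 1 − 2 = 2.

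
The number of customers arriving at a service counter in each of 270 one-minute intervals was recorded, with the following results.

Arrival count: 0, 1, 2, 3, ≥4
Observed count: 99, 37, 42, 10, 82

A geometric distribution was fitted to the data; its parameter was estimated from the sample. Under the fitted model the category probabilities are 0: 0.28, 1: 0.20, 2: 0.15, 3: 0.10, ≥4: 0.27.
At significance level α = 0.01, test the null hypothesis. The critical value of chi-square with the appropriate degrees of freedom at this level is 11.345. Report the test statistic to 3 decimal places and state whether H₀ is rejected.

24.490; reject

Expected counts E_i = n·p_i: 270×0.28 = 75.6, 270×0.20 = 54, 270×0.15 = 40.5, 270×0.10 = 27, 270×0.27 = 72.9.
cat         O        E   (O−E)²/E
0          99     75.6     7.2429
1          37       54     5.3519
2          42     40.5     0.0556
3          10       27    10.7037
≥4         82     72.9     1.1359
Sum = 24.490
df = 3. Since 24.490 > 11.345, we reject H₀.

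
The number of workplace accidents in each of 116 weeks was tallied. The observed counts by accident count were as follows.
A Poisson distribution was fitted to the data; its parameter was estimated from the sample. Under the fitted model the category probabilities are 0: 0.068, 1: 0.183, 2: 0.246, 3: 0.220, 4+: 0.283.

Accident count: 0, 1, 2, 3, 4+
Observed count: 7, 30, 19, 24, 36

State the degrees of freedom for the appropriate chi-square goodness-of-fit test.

There are k = 5 categories and 1 parameter estimated from the data, so df = 5 − 1 − 1 = 3.

3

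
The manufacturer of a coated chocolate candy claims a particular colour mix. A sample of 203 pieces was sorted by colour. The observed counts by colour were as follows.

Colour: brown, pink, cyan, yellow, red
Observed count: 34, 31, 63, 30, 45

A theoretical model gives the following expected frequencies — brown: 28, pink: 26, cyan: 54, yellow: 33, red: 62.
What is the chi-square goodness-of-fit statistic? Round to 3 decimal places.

8.681

cat         O        E   (O−E)²/E
brown      34       28     1.2857
pink       31       26     0.9615
cyan       63       54     1.5000
yellow     30       33     0.2727
red        45       62     4.6613
Sum = 8.681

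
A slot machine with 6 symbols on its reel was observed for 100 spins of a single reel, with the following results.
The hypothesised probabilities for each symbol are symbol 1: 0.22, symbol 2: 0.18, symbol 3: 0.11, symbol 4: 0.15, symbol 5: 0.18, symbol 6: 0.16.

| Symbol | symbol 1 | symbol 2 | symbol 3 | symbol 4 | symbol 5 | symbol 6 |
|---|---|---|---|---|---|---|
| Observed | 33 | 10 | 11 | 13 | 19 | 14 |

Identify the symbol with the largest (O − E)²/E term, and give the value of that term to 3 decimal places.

Expected counts E_i = n·p_i: 100×0.22 = 22, 100×0.18 = 18, 100×0.11 = 11, 100×0.15 = 15, 100×0.18 = 18, 100×0.16 = 16.
cat           O        E   (O−E)²/E
symbol 1     33       22     5.5000
symbol 2     10       18     3.5556
symbol 3     11       11     0.0000
symbol 4     13       15     0.2667
symbol 5     19       18     0.0556
symbol 6     14       16     0.2500
The largest term is for symbol 1: 5.500.

symbol 1, 5.500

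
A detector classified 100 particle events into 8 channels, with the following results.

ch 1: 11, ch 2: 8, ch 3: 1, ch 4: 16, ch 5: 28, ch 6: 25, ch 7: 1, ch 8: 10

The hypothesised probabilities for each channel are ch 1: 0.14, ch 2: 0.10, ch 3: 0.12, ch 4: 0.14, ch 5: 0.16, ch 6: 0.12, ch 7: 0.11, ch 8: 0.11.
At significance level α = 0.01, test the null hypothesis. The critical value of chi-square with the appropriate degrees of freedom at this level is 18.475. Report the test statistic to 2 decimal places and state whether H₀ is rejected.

Expected counts E_i = n·p_i: 100×0.14 = 14, 100×0.10 = 10, 100×0.12 = 12, 100×0.14 = 14, 100×0.16 = 16, 100×0.12 = 12, 100×0.11 = 11, 100×0.11 = 11.
χ² = (11−14)²/14 + (8−10)²/10 + (1−12)²/12 + (16−14)²/14 + (28−16)²/16 + (25−12)²/12 + (1−11)²/11 + (10−11)²/11
   = 0.643 + 0.400 + 10.083 + 0.286 + 9.000 + 14.083 + 9.091 + 0.091
Sum = 43.68
df = 7. Since 43.68 > 18.475, we reject H₀.

43.68; reject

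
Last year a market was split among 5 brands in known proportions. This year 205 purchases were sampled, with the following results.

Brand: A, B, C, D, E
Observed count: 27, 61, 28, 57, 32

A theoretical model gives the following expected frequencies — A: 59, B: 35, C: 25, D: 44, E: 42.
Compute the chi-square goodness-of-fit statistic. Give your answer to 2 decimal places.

cat         O        E   (O−E)²/E
A          27       59     17.356
B          61       35     19.314
C          28       25      0.360
D          57       44      3.841
E          32       42      2.381
Sum = 43.25

43.25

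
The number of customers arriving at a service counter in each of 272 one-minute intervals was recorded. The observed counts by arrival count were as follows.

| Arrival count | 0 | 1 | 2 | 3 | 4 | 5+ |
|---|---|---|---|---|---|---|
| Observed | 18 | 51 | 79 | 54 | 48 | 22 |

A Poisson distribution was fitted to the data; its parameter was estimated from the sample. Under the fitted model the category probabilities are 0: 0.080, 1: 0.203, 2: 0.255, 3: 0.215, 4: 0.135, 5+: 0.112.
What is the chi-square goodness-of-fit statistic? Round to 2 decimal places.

8.47

Expected counts E_i = n·p_i: 272×0.080 = 21.76, 272×0.203 = 55.216, 272×0.255 = 69.36, 272×0.215 = 58.48, 272×0.135 = 36.72, 272×0.112 = 30.464.
0: (18 − 21.76)²/21.76 = 14.1376/21.76 = 0.650
1: (51 − 55.216)²/55.216 = 17.774656/55.216 = 0.322
2: (79 − 69.36)²/69.36 = 92.9296/69.36 = 1.340
3: (54 − 58.48)²/58.48 = 20.0704/58.48 = 0.343
4: (48 − 36.72)²/36.72 = 127.2384/36.72 = 3.465
5+: (22 − 30.464)²/30.464 = 71.639296/30.464 = 2.352
Sum = 8.47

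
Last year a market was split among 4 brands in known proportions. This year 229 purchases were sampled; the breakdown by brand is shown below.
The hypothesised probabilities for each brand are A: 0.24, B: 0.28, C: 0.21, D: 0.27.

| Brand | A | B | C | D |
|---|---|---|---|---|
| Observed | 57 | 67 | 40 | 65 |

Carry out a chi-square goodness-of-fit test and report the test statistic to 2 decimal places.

1.73

Expected counts E_i = n·p_i: 229×0.24 = 54.96, 229×0.28 = 64.12, 229×0.21 = 48.09, 229×0.27 = 61.83.
A: (57 − 54.96)²/54.96 = 4.1616/54.96 = 0.076
B: (67 − 64.12)²/64.12 = 8.2944/64.12 = 0.129
C: (40 − 48.09)²/48.09 = 65.4481/48.09 = 1.361
D: (65 − 61.83)²/61.83 = 10.0489/61.83 = 0.163
Sum = 1.73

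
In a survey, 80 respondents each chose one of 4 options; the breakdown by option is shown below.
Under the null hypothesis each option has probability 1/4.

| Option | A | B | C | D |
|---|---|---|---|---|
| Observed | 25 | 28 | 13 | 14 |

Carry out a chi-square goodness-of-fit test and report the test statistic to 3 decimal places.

8.700

Expected count for each of the 4 categories: 80/4 = 20.
A: (25 − 20)²/20 = 25/20 = 1.2500
B: (28 − 20)²/20 = 64/20 = 3.2000
C: (13 − 20)²/20 = 49/20 = 2.4500
D: (14 − 20)²/20 = 36/20 = 1.8000
Sum = 8.700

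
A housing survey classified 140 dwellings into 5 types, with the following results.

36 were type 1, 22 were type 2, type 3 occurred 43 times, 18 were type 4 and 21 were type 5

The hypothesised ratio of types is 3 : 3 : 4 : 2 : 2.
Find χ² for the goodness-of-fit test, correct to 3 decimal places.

Ratio total = 14. Expected counts: 140×3/14 = 30, 140×3/14 = 30, 140×4/14 = 40, 140×2/14 = 20, 140×2/14 = 20.
χ² = (36−30)²/30 + (22−30)²/30 + (43−40)²/40 + (18−20)²/20 + (21−20)²/20
   = 1.2000 + 2.1333 + 0.2250 + 0.2000 + 0.0500
Sum = 3.808

3.808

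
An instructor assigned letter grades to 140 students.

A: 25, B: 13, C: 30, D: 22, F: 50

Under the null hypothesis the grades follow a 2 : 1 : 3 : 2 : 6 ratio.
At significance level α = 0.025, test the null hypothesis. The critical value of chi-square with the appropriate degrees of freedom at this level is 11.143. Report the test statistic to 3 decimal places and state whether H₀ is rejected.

Ratio total = 14. Expected counts: 140×2/14 = 20, 140×1/14 = 10, 140×3/14 = 30, 140×2/14 = 20, 140×6/14 = 60.
A: (25 − 20)²/20 = 25/20 = 1.2500
B: (13 − 10)²/10 = 9/10 = 0.9000
C: (30 − 30)²/30 = 0/30 = 0.0000
D: (22 − 20)²/20 = 4/20 = 0.2000
F: (50 − 60)²/60 = 100/60 = 1.6667
Sum = 4.017
df = 4. Since 4.017 < 11.143, we do not reject H₀.

4.017; do not reject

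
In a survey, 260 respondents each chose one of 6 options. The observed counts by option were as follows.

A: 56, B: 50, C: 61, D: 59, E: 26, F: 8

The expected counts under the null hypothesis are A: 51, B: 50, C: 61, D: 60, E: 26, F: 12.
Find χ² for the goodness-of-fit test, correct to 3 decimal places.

A: (56 − 51)²/51 = 25/51 = 0.4902
B: (50 − 50)²/50 = 0/50 = 0.0000
C: (61 − 61)²/61 = 0/61 = 0.0000
D: (59 − 60)²/60 = 1/60 = 0.0167
E: (26 − 26)²/26 = 0/26 = 0.0000
F: (8 − 12)²/12 = 16/12 = 1.3333
Sum = 1.840

1.840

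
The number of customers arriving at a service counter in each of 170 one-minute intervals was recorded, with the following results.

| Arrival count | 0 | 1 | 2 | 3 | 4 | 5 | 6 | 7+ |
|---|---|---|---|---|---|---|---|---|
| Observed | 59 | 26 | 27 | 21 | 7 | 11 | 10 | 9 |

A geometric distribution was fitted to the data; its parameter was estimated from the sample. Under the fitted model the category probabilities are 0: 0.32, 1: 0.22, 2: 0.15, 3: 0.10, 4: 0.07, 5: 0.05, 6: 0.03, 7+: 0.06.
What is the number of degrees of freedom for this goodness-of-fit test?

There are k = 8 categories and 1 parameter estimated from the data, so df = 8 − 1 − 1 = 6.

6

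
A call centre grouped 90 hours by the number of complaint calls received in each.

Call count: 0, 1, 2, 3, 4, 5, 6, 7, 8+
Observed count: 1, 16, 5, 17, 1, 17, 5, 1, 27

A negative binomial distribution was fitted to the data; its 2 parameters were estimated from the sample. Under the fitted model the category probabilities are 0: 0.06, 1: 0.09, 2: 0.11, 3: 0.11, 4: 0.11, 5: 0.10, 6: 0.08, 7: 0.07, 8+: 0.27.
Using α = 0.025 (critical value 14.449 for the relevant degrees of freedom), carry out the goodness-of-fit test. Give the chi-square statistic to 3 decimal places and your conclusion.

Expected counts E_i = n·p_i: 90×0.06 = 5.4, 90×0.09 = 8.1, 90×0.11 = 9.9, 90×0.11 = 9.9, 90×0.11 = 9.9, 90×0.10 = 9, 90×0.08 = 7.2, 90×0.07 = 6.3, 90×0.27 = 24.3.
χ² = (1−5.4)²/5.4 + (16−8.1)²/8.1 + (5−9.9)²/9.9 + (17−9.9)²/9.9 + (1−9.9)²/9.9 + (17−9)²/9 + (5−7.2)²/7.2 + (1−6.3)²/6.3 + (27−24.3)²/24.3
   = 3.5852 + 7.7049 + 2.4253 + 5.0919 + 8.0010 + 7.1111 + 0.6722 + 4.4587 + 0.3000
Sum = 39.350
df = 6. Since 39.350 > 14.449, we reject H₀.

39.350; reject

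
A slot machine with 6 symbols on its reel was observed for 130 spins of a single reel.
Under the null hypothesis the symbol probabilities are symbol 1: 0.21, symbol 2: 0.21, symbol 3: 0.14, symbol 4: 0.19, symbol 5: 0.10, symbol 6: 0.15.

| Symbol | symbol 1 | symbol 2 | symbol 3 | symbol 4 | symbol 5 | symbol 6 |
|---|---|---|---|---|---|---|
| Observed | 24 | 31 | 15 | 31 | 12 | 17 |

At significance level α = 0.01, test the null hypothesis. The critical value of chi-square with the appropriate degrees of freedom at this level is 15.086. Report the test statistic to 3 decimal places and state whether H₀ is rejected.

3.467; do not reject

Expected counts E_i = n·p_i: 130×0.21 = 27.3, 130×0.21 = 27.3, 130×0.14 = 18.2, 130×0.19 = 24.7, 130×0.10 = 13, 130×0.15 = 19.5.
symbol 1: (24 − 27.3)²/27.3 = 10.89/27.3 = 0.3989
symbol 2: (31 − 27.3)²/27.3 = 13.69/27.3 = 0.5015
symbol 3: (15 − 18.2)²/18.2 = 10.24/18.2 = 0.5626
symbol 4: (31 − 24.7)²/24.7 = 39.69/24.7 = 1.6069
symbol 5: (12 − 13)²/13 = 1/13 = 0.0769
symbol 6: (17 − 19.5)²/19.5 = 6.25/19.5 = 0.3205
Sum = 3.467
df = 5. Since 3.467 < 15.086, we do not reject H₀.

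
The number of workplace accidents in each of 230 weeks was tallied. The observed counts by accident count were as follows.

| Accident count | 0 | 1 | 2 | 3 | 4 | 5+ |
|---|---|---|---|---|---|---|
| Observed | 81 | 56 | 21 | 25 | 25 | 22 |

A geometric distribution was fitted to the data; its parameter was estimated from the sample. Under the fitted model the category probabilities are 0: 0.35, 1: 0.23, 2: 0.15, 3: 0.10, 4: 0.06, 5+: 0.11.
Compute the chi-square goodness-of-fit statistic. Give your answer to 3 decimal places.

Expected counts E_i = n·p_i: 230×0.35 = 80.5, 230×0.23 = 52.9, 230×0.15 = 34.5, 230×0.10 = 23, 230×0.06 = 13.8, 230×0.11 = 25.3.
χ² = (81−80.5)²/80.5 + (56−52.9)²/52.9 + (21−34.5)²/34.5 + (25−23)²/23 + (25−13.8)²/13.8 + (22−25.3)²/25.3
   = 0.0031 + 0.1817 + 5.2826 + 0.1739 + 9.0899 + 0.4304
Sum = 15.162

15.162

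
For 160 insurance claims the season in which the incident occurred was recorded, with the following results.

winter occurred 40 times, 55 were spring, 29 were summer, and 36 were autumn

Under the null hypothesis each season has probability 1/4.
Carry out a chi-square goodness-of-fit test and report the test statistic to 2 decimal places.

9.05

Under H₀ each category has probability 1/4, so each expected count is 160/4 = 40.
winter: (40 − 40)²/40 = 0/40 = 0.000
spring: (55 − 40)²/40 = 225/40 = 5.625
summer: (29 − 40)²/40 = 121/40 = 3.025
autumn: (36 − 40)²/40 = 16/40 = 0.400
Sum = 9.05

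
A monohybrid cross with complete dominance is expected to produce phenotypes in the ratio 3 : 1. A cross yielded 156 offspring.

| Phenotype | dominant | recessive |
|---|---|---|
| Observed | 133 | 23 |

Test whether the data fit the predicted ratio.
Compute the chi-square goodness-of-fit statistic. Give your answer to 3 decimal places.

Ratio total = 4. Expected counts: 156×3/4 = 117, 156×1/4 = 39.
χ² = (133−117)²/117 + (23−39)²/39
   = 2.1880 + 6.5641
Sum = 8.752

8.752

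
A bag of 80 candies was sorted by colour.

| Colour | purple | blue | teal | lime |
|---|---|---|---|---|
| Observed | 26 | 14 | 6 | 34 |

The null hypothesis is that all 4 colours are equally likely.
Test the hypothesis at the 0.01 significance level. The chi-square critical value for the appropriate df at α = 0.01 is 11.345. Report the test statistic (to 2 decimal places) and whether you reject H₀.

23.20; reject

Expected count for each of the 4 categories: 80/4 = 20.
cat         O        E   (O−E)²/E
purple     26       20      1.800
blue       14       20      1.800
teal        6       20      9.800
lime       34       20      9.800
Sum = 23.20
df = 3. Since 23.20 > 11.345, we reject H₀.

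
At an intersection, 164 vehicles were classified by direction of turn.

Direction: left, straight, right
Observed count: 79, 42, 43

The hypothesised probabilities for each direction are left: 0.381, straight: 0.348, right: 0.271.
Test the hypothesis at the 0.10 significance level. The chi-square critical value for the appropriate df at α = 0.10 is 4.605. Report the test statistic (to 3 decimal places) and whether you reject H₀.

Expected counts E_i = n·p_i: 164×0.381 = 62.484, 164×0.348 = 57.072, 164×0.271 = 44.444.
cat           O        E   (O−E)²/E
left         79   62.484     4.3656
straight     42   57.072     3.9803
right        43   44.444     0.0469
Sum = 8.393
df = 2. Since 8.393 > 4.605, we reject H₀.

8.393; reject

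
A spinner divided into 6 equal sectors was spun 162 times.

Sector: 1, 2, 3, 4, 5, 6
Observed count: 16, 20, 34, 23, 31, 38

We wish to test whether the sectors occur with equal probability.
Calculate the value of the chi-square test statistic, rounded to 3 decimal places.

Expected count for each of the 6 categories: 162/6 = 27.
cat         O        E   (O−E)²/E
1          16       27     4.4815
2          20       27     1.8148
3          34       27     1.8148
4          23       27     0.5926
5          31       27     0.5926
6          38       27     4.4815
Sum = 13.778

13.778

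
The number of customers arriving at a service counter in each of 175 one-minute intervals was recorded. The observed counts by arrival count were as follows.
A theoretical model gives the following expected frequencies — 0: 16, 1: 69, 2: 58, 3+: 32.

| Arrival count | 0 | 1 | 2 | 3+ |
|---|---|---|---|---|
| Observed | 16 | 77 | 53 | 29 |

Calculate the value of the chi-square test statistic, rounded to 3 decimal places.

1.640

cat         O        E   (O−E)²/E
0          16       16     0.0000
1          77       69     0.9275
2          53       58     0.4310
3+         29       32     0.2813
Sum = 1.640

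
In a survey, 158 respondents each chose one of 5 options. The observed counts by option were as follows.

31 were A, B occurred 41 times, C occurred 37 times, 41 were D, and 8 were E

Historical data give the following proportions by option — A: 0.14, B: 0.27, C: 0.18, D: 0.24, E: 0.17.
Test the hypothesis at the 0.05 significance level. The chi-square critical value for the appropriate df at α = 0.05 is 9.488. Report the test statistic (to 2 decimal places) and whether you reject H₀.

Expected counts E_i = n·p_i: 158×0.14 = 22.12, 158×0.27 = 42.66, 158×0.18 = 28.44, 158×0.24 = 37.92, 158×0.17 = 26.86.
cat         O        E   (O−E)²/E
A          31    22.12      3.565
B          41    42.66      0.065
C          37    28.44      2.576
D          41    37.92      0.250
E           8    26.86     13.243
Sum = 19.70
df = 4. Since 19.70 > 9.488, we reject H₀.

19.70; reject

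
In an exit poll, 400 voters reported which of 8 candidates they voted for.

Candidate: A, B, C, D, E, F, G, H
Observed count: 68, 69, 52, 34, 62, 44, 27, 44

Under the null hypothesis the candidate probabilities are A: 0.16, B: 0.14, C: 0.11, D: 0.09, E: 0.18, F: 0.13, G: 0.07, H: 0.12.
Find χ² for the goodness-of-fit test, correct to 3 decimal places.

Expected counts E_i = n·p_i: 400×0.16 = 64, 400×0.14 = 56, 400×0.11 = 44, 400×0.09 = 36, 400×0.18 = 72, 400×0.13 = 52, 400×0.07 = 28, 400×0.12 = 48.
A: (68 − 64)²/64 = 16/64 = 0.2500
B: (69 − 56)²/56 = 169/56 = 3.0179
C: (52 − 44)²/44 = 64/44 = 1.4545
D: (34 − 36)²/36 = 4/36 = 0.1111
E: (62 − 72)²/72 = 100/72 = 1.3889
F: (44 − 52)²/52 = 64/52 = 1.2308
G: (27 − 28)²/28 = 1/28 = 0.0357
H: (44 − 48)²/48 = 16/48 = 0.3333
Sum = 7.822

7.822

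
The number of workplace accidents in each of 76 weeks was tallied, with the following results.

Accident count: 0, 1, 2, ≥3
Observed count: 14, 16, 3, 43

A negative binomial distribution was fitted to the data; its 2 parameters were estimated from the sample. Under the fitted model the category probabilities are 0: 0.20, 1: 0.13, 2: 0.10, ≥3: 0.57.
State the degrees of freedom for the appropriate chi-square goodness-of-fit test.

1

There are k = 4 categories and 2 parameters estimated from the data, so df = 4 − 1 − 2 = 1.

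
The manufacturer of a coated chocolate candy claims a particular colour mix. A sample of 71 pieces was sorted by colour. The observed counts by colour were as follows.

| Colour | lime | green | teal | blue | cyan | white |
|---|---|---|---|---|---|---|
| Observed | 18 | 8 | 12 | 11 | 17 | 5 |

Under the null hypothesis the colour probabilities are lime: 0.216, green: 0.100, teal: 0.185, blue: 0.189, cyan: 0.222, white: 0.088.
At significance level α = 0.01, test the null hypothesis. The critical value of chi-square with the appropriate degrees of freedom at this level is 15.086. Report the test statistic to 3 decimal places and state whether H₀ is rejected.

1.458; do not reject

Expected counts E_i = n·p_i: 71×0.216 = 15.336, 71×0.100 = 7.1, 71×0.185 = 13.135, 71×0.189 = 13.419, 71×0.222 = 15.762, 71×0.088 = 6.248.
lime: (18 − 15.336)²/15.336 = 7.096896/15.336 = 0.4628
green: (8 − 7.1)²/7.1 = 0.81/7.1 = 0.1141
teal: (12 − 13.135)²/13.135 = 1.288225/13.135 = 0.0981
blue: (11 − 13.419)²/13.419 = 5.851561/13.419 = 0.4361
cyan: (17 − 15.762)²/15.762 = 1.532644/15.762 = 0.0972
white: (5 − 6.248)²/6.248 = 1.557504/6.248 = 0.2493
Sum = 1.458
df = 5. Since 1.458 < 15.086, we do not reject H₀.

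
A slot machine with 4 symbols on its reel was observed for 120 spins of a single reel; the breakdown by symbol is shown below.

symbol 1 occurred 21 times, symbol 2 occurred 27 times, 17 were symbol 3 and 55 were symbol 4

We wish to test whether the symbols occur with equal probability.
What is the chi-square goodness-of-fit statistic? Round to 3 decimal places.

29.467

Under H₀ each category has probability 1/4, so each expected count is 120/4 = 30.
symbol 1: (21 − 30)²/30 = 81/30 = 2.7000
symbol 2: (27 − 30)²/30 = 9/30 = 0.3000
symbol 3: (17 − 30)²/30 = 169/30 = 5.6333
symbol 4: (55 − 30)²/30 = 625/30 = 20.8333
Sum = 29.467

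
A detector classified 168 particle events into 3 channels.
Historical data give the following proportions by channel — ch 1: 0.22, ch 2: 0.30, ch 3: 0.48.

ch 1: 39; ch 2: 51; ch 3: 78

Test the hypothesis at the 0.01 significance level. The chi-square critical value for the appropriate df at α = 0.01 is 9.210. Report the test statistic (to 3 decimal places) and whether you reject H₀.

0.206; do not reject

Expected counts E_i = n·p_i: 168×0.22 = 36.96, 168×0.30 = 50.4, 168×0.48 = 80.64.
ch 1: (39 − 36.96)²/36.96 = 4.1616/36.96 = 0.1126
ch 2: (51 − 50.4)²/50.4 = 0.36/50.4 = 0.0071
ch 3: (78 − 80.64)²/80.64 = 6.9696/80.64 = 0.0864
Sum = 0.206
df = 2. Since 0.206 < 9.210, we do not reject H₀.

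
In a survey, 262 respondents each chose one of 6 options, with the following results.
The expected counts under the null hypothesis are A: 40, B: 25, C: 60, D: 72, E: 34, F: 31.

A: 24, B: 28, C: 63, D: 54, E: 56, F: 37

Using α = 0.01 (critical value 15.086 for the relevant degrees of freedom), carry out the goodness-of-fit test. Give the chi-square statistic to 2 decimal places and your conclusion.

26.81; reject

χ² = (24−40)²/40 + (28−25)²/25 + (63−60)²/60 + (54−72)²/72 + (56−34)²/34 + (37−31)²/31
   = 6.400 + 0.360 + 0.150 + 4.500 + 14.235 + 1.161
Sum = 26.81
df = 5. Since 26.81 > 15.086, we reject H₀.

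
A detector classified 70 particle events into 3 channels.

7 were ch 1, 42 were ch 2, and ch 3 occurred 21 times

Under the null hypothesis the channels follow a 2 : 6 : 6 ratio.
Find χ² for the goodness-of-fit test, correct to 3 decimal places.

8.400

Ratio total = 14. Expected counts: 70×2/14 = 10, 70×6/14 = 30, 70×6/14 = 30.
cat         O        E   (O−E)²/E
ch 1        7       10     0.9000
ch 2       42       30     4.8000
ch 3       21       30     2.7000
Sum = 8.400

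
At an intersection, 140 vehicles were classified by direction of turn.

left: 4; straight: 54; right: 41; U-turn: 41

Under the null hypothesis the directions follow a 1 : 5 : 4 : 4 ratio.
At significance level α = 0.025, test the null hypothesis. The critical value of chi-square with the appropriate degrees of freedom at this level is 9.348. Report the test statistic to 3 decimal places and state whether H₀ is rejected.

Ratio total = 14. Expected counts: 140×1/14 = 10, 140×5/14 = 50, 140×4/14 = 40, 140×4/14 = 40.
left: (4 − 10)²/10 = 36/10 = 3.6000
straight: (54 − 50)²/50 = 16/50 = 0.3200
right: (41 − 40)²/40 = 1/40 = 0.0250
U-turn: (41 − 40)²/40 = 1/40 = 0.0250
Sum = 3.970
df = 3. Since 3.970 < 9.348, we do not reject H₀.

3.970; do not reject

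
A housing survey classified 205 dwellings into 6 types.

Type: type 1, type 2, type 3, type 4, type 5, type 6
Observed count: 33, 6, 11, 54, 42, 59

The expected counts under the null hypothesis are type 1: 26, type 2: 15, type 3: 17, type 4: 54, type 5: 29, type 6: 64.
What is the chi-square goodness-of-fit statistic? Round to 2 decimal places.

15.62

cat         O        E   (O−E)²/E
type 1     33       26      1.885
type 2      6       15      5.400
type 3     11       17      2.118
type 4     54       54      0.000
type 5     42       29      5.828
type 6     59       64      0.391
Sum = 15.62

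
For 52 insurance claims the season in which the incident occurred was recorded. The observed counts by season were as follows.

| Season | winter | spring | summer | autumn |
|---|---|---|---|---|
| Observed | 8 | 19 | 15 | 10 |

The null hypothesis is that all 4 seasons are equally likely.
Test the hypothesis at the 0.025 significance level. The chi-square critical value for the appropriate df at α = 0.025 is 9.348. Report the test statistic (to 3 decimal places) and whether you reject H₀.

5.692; do not reject

Expected count for each of the 4 categories: 52/4 = 13.
χ² = (8−13)²/13 + (19−13)²/13 + (15−13)²/13 + (10−13)²/13
   = 1.9231 + 2.7692 + 0.3077 + 0.6923
Sum = 5.692
df = 3. Since 5.692 < 9.348, we do not reject H₀.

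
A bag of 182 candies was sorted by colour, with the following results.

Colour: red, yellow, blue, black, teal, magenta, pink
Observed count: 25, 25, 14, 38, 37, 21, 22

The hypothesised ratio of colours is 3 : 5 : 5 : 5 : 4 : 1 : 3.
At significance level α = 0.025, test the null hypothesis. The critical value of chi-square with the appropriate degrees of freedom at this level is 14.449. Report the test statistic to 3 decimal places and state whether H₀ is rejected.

47.417; reject

Ratio total = 26. Expected counts: 182×3/26 = 21, 182×5/26 = 35, 182×5/26 = 35, 182×5/26 = 35, 182×4/26 = 28, 182×1/26 = 7, 182×3/26 = 21.
cat          O        E   (O−E)²/E
red         25       21     0.7619
yellow      25       35     2.8571
blue        14       35    12.6000
black       38       35     0.2571
teal        37       28     2.8929
magenta     21        7    28.0000
pink        22       21     0.0476
Sum = 47.417
df = 6. Since 47.417 > 14.449, we reject H₀.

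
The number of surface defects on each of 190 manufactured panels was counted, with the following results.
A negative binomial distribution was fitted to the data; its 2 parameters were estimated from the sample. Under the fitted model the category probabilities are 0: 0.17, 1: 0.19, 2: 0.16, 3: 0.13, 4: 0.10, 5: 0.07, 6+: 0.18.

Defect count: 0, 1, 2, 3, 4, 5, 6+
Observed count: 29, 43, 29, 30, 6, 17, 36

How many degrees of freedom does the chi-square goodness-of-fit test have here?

4

There are k = 7 categories and 2 parameters estimated from the data, so df = 7 − 1 − 2 = 4.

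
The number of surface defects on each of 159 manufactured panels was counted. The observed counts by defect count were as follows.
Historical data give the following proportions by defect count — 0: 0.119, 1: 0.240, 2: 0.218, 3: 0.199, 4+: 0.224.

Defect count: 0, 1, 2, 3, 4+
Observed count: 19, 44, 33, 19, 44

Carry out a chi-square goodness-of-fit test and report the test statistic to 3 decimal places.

7.998

Expected counts E_i = n·p_i: 159×0.119 = 18.921, 159×0.240 = 38.16, 159×0.218 = 34.662, 159×0.199 = 31.641, 159×0.224 = 35.616.
0: (19 − 18.921)²/18.921 = 0.006241/18.921 = 0.0003
1: (44 − 38.16)²/38.16 = 34.1056/38.16 = 0.8938
2: (33 − 34.662)²/34.662 = 2.762244/34.662 = 0.0797
3: (19 − 31.641)²/31.641 = 159.794881/31.641 = 5.0502
4+: (44 − 35.616)²/35.616 = 70.291456/35.616 = 1.9736
Sum = 7.998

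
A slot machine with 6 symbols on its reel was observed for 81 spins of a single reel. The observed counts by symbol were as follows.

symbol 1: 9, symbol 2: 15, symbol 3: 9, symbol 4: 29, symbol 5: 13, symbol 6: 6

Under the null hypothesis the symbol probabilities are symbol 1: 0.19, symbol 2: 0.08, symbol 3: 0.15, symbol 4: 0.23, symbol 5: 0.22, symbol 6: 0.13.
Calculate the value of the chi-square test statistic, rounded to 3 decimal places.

Expected counts E_i = n·p_i: 81×0.19 = 15.39, 81×0.08 = 6.48, 81×0.15 = 12.15, 81×0.23 = 18.63, 81×0.22 = 17.82, 81×0.13 = 10.53.
χ² = (9−15.39)²/15.39 + (15−6.48)²/6.48 + (9−12.15)²/12.15 + (29−18.63)²/18.63 + (13−17.82)²/17.82 + (6−10.53)²/10.53
   = 2.6532 + 11.2022 + 0.8167 + 5.7722 + 1.3037 + 1.9488
Sum = 23.697

23.697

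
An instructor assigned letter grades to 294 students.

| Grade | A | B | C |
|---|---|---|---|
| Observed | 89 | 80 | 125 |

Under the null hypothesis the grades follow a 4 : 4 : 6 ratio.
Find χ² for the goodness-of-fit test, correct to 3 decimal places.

0.496

Ratio total = 14. Expected counts: 294×4/14 = 84, 294×4/14 = 84, 294×6/14 = 126.
cat         O        E   (O−E)²/E
A          89       84     0.2976
B          80       84     0.1905
C         125      126     0.0079
Sum = 0.496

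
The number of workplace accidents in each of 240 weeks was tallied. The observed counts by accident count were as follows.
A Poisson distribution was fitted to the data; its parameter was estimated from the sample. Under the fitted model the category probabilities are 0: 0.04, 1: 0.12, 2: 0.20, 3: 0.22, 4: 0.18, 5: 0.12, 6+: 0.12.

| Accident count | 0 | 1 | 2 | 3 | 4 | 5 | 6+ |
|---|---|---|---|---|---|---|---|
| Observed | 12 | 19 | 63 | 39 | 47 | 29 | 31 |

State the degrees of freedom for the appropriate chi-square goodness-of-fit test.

There are k = 7 categories and 1 parameter estimated from the data, so df = 7 − 1 − 1 = 5.

5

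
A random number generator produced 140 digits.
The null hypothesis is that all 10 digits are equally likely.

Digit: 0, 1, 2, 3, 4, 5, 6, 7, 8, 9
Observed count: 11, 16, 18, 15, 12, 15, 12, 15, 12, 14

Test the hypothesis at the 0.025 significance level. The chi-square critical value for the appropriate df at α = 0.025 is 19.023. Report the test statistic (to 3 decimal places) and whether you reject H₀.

Under H₀ each category has probability 1/10, so each expected count is 140/10 = 14.
χ² = (11−14)²/14 + (16−14)²/14 + (18−14)²/14 + (15−14)²/14 + (12−14)²/14 + (15−14)²/14 + (12−14)²/14 + (15−14)²/14 + (12−14)²/14 + (14−14)²/14
   = 0.6429 + 0.2857 + 1.1429 + 0.0714 + 0.2857 + 0.0714 + 0.2857 + 0.0714 + 0.2857 + 0.0000
Sum = 3.143
df = 9. Since 3.143 < 19.023, we do not reject H₀.

3.143; do not reject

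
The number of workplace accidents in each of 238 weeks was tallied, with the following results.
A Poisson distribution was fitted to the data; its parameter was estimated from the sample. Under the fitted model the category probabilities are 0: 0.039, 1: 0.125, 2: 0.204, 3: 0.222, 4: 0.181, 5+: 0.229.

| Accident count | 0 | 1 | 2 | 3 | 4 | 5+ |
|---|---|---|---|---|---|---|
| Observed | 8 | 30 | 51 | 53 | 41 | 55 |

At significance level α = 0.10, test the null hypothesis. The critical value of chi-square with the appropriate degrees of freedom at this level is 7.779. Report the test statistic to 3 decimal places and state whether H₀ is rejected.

Expected counts E_i = n·p_i: 238×0.039 = 9.282, 238×0.125 = 29.75, 238×0.204 = 48.552, 238×0.222 = 52.836, 238×0.181 = 43.078, 238×0.229 = 54.502.
χ² = (8−9.282)²/9.282 + (30−29.75)²/29.75 + (51−48.552)²/48.552 + (53−52.836)²/52.836 + (41−43.078)²/43.078 + (55−54.502)²/54.502
   = 0.1771 + 0.0021 + 0.1234 + 0.0005 + 0.1002 + 0.0046
Sum = 0.408
df = 4. Since 0.408 < 7.779, we do not reject H₀.

0.408; do not reject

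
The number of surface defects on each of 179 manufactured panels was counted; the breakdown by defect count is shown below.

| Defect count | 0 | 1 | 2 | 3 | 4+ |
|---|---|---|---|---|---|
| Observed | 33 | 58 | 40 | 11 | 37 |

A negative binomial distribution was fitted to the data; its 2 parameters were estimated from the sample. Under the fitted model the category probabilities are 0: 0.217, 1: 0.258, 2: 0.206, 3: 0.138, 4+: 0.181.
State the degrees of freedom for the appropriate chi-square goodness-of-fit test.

There are k = 5 categories and 2 parameters estimated from the data, so df = 5 − 1 − 2 = 2.

2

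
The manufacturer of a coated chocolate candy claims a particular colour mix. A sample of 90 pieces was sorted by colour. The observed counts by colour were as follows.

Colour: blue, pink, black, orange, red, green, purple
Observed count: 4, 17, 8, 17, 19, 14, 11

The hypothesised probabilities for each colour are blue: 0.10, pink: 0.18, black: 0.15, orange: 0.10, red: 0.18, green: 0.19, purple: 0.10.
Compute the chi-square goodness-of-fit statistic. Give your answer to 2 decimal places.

13.66

Expected counts E_i = n·p_i: 90×0.10 = 9, 90×0.18 = 16.2, 90×0.15 = 13.5, 90×0.10 = 9, 90×0.18 = 16.2, 90×0.19 = 17.1, 90×0.10 = 9.
χ² = (4−9)²/9 + (17−16.2)²/16.2 + (8−13.5)²/13.5 + (17−9)²/9 + (19−16.2)²/16.2 + (14−17.1)²/17.1 + (11−9)²/9
   = 2.778 + 0.040 + 2.241 + 7.111 + 0.484 + 0.562 + 0.444
Sum = 13.66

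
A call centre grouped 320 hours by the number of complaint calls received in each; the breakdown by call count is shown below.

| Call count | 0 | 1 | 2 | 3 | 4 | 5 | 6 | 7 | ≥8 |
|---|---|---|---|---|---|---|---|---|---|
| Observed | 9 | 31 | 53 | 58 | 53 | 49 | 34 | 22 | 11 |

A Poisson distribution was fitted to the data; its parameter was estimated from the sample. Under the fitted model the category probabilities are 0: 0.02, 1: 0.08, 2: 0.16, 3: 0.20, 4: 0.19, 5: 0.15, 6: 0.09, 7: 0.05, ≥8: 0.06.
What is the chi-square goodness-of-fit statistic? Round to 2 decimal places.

Expected counts E_i = n·p_i: 320×0.02 = 6.4, 320×0.08 = 25.6, 320×0.16 = 51.2, 320×0.20 = 64, 320×0.19 = 60.8, 320×0.15 = 48, 320×0.09 = 28.8, 320×0.05 = 16, 320×0.06 = 19.2.
cat         O        E   (O−E)²/E
0           9      6.4      1.056
1          31     25.6      1.139
2          53     51.2      0.063
3          58       64      0.563
4          53     60.8      1.001
5          49       48      0.021
6          34     28.8      0.939
7          22       16      2.250
≥8         11     19.2      3.502
Sum = 10.53

10.53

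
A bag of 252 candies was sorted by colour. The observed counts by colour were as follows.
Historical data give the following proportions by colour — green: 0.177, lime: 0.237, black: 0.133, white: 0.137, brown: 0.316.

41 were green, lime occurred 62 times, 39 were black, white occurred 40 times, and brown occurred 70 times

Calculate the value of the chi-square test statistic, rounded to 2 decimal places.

3.31

Expected counts E_i = n·p_i: 252×0.177 = 44.604, 252×0.237 = 59.724, 252×0.133 = 33.516, 252×0.137 = 34.524, 252×0.316 = 79.632.
green: (41 − 44.604)²/44.604 = 12.988816/44.604 = 0.291
lime: (62 − 59.724)²/59.724 = 5.180176/59.724 = 0.087
black: (39 − 33.516)²/33.516 = 30.074256/33.516 = 0.897
white: (40 − 34.524)²/34.524 = 29.986576/34.524 = 0.869
brown: (70 − 79.632)²/79.632 = 92.775424/79.632 = 1.165
Sum = 3.31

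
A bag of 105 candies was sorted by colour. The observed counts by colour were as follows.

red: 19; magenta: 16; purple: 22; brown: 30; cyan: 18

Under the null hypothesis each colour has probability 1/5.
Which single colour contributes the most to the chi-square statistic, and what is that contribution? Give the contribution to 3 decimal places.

brown, 3.857

Expected count for each of the 5 categories: 105/5 = 21.
red: (19 − 21)²/21 = 4/21 = 0.1905
magenta: (16 − 21)²/21 = 25/21 = 1.1905
purple: (22 − 21)²/21 = 1/21 = 0.0476
brown: (30 − 21)²/21 = 81/21 = 3.8571
cyan: (18 − 21)²/21 = 9/21 = 0.4286
The largest term is for brown: 3.857.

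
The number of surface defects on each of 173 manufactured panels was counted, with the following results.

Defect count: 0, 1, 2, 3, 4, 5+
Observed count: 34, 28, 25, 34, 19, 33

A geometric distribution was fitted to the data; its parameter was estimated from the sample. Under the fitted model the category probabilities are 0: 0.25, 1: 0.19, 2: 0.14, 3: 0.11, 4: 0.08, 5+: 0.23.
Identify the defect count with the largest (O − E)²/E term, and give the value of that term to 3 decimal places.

Expected counts E_i = n·p_i: 173×0.25 = 43.25, 173×0.19 = 32.87, 173×0.14 = 24.22, 173×0.11 = 19.03, 173×0.08 = 13.84, 173×0.23 = 39.79.
cat         O        E   (O−E)²/E
0          34    43.25     1.9783
1          28    32.87     0.7215
2          25    24.22     0.0251
3          34    19.03    11.7762
4          19    13.84     1.9238
5+         33    39.79     1.1587
The largest term is for 3: 11.776.

3, 11.776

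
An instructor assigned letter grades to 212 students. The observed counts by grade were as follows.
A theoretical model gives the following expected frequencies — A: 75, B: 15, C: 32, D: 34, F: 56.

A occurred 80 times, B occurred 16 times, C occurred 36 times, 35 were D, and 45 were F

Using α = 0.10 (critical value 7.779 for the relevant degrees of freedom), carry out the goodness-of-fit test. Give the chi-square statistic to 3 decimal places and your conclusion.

3.090; do not reject

A: (80 − 75)²/75 = 25/75 = 0.3333
B: (16 − 15)²/15 = 1/15 = 0.0667
C: (36 − 32)²/32 = 16/32 = 0.5000
D: (35 − 34)²/34 = 1/34 = 0.0294
F: (45 − 56)²/56 = 121/56 = 2.1607
Sum = 3.090
df = 4. Since 3.090 < 7.779, we do not reject H₀.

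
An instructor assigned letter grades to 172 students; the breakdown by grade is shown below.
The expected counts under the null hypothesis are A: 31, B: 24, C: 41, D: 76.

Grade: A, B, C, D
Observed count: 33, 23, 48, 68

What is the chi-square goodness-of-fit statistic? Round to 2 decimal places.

2.21

A: (33 − 31)²/31 = 4/31 = 0.129
B: (23 − 24)²/24 = 1/24 = 0.042
C: (48 − 41)²/41 = 49/41 = 1.195
D: (68 − 76)²/76 = 64/76 = 0.842
Sum = 2.21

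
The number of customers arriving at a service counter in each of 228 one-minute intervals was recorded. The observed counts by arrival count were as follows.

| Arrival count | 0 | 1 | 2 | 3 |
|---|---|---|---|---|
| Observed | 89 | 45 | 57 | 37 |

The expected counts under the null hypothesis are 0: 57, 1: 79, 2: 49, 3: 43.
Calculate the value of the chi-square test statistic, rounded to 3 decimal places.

34.741

χ² = (89−57)²/57 + (45−79)²/79 + (57−49)²/49 + (37−43)²/43
   = 17.9649 + 14.6329 + 1.3061 + 0.8372
Sum = 34.741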